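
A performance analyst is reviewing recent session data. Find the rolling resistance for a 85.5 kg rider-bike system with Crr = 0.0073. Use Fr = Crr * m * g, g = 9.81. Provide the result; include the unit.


m * g = 85.5 * 9.81 = 838.755 N
Fr = 0.0073 * 838.755 = 6.123 N

6.123 N


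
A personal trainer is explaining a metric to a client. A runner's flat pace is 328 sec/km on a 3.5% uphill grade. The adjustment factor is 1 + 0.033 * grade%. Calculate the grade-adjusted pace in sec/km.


Factor = 1 + 0.033 * 3.5 = 1.1155
Adjusted pace = 328 * 1.1155
= 365.88 sec/km

365.88 s/km


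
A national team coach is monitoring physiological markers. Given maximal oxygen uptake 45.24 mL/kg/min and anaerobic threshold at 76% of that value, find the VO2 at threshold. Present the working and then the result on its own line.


Percentage as decimal = 0.76
VO2 at AT = 45.24 * 0.76 = 34.38 mL/kg/min

34.38 mL/kg/min


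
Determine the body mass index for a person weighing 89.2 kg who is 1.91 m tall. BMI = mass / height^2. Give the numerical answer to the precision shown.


BMI = mass / height^2
= 89.2 / 1.91^2
= 89.2 / 3.6481
= 24.45 kg/m^2

24.45 kg/m^2


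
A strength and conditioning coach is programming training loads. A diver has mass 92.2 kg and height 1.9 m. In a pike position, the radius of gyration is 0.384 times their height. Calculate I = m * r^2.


r = 0.384 * 1.9 = 0.7296 m
I = m * r^2 = 92.2 * 0.532316 = 49.08 kg*m^2

49.08 kg*m^2


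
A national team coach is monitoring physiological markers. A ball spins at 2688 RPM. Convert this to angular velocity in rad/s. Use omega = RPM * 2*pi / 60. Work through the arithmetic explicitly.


omega = 2688 * 2 * pi / 60
= 2688 * 6.28318531 / 60
= 16889.202 / 60
= 281.487 rad/s

281.487 rad/s


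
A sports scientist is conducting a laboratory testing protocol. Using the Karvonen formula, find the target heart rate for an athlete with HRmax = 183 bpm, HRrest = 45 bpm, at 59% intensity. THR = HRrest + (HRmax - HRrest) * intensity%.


HRR = 183 - 45 = 138
THR = 45 + 138 * 0.59
= 45 + 81.42
= 126.42 bpm

126.42 bpm


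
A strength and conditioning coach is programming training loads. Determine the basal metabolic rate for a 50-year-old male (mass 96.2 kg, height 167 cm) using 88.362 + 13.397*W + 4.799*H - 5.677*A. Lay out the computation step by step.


BMR = 88.362 + 13.397*96.2 + 4.799*167 - 5.677*50
= 1894.74 kcal/day

1894.74 kcal/day


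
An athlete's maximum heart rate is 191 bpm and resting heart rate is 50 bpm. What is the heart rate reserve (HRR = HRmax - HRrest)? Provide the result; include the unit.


HRR = HRmax - HRrest
= 191 - 50
= 141 bpm

141 bpm


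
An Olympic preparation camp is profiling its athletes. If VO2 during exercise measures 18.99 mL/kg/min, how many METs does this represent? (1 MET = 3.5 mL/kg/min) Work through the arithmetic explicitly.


METs = VO2 / 3.5 = 18.99 / 3.5 = 5.43

5.43 METs


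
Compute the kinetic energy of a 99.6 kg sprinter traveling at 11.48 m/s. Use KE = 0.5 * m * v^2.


Velocity squared = 131.7904
KE = 0.5 * 99.6 * 131.7904 = 6563.16 J

6563.16 J


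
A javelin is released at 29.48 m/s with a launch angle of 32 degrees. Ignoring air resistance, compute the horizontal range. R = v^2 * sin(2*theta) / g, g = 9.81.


Launch speed squared = 869.0704
sin(2 * 32 deg) = 0.898794
Range = 869.0704 * 0.898794 / 9.81
= 79.624 m

79.624 m


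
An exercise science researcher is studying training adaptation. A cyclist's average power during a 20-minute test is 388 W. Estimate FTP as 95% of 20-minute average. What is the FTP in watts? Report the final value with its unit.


FTP = 20-min power * 0.95
= 388 * 0.95
= 368.6 W

368.6 W


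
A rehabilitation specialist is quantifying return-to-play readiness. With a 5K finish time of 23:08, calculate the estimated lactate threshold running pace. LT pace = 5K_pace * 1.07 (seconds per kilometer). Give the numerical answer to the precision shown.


Race duration = 1388 s for 5 km
Average pace = 1388 / 5 = 277.6 s/km
LT pace = 277.6 * 1.07
= 297.03 s/km

297.03 s/km


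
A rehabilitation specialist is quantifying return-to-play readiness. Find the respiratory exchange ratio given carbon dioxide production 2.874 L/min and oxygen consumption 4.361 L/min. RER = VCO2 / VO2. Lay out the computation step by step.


VCO2 = 2.874 L/min
VO2 = 4.361 L/min
RER = 2.874 / 4.361 = 0.659

0.659


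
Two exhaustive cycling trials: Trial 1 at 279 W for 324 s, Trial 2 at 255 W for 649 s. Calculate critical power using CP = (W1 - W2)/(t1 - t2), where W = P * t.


W1 = 279 * 324 = 90396 J
W2 = 255 * 649 = 165495 J
CP = (90396 - 165495) / (324 - 649)
= -75099 / -325
= 231.07 W

231.07 W


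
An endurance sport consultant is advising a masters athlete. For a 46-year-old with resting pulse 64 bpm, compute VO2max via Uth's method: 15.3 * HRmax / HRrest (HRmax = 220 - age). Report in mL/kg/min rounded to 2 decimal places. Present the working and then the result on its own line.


Step 1: HRmax = 220 - 46 = 174 bpm
Step 2: Ratio = 174 / 64 = 2.7188
Step 3: VO2max = 15.3 * 2.7188 = 41.6 mL/kg/min

41.6 mL/kg/min


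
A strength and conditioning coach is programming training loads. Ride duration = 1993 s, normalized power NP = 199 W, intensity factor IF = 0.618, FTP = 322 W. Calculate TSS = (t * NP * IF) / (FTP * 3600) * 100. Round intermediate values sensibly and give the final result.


Numerator = 1993 * 199 * 0.618 = 245103.126
Denominator = 322 * 3600 = 1159200
TSS = 245103.126 / 1159200 * 100
= 21.14

21.14 TSS


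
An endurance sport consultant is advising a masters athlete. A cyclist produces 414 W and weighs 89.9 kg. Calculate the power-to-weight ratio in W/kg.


P/W = power / mass
= 414 / 89.9
= 4.605 W/kg

4.605 W/kg


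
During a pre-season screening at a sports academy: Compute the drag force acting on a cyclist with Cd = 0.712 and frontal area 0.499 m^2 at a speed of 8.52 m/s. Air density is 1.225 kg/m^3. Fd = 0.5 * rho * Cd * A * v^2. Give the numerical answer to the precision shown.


Step 1: v^2 = 72.5904
Step 2: Fd = 0.5 * 1.225 * 0.712 * 0.499 * 72.5904
= 15.797 N

15.797 N


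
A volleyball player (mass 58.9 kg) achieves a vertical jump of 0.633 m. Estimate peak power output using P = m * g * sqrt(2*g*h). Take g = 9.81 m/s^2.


2 * g * h = 2 * 9.81 * 0.633 = 12.41946
sqrt(12.41946) = 3.524125 m/s
P = 58.9 * 9.81 * 3.524125 = 2036.27 W

2036.27 W


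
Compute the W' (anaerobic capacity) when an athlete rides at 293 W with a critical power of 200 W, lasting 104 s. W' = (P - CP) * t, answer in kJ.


Above-CP power = 93 W
Duration = 104 s
W' = 93 * 104 = 9672 J
Convert: 9672 / 1000 = 9.672 kJ

9.672 kJ


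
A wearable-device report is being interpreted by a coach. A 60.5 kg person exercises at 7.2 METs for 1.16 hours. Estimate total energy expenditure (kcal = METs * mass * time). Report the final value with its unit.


Energy = METs * mass(kg) * time(h)
= 7.2 * 60.5 * 1.16
= 505.3 kcal

505.3 kcal


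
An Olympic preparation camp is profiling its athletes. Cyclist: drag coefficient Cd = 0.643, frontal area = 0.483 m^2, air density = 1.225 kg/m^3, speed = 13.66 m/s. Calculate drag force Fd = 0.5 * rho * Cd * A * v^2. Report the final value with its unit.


v^2 = 13.66^2 = 186.5956
Fd = 0.5 * 1.225 * 0.643 * 0.483 * 186.5956
= 35.495 N

35.495 N


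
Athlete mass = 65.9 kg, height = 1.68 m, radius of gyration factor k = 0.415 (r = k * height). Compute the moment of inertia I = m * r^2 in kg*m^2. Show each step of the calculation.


r = k * height = 0.415 * 1.68 = 0.6972 m
r^2 = 0.6972^2 = 0.486088
I = 65.9 * 0.486088 = 32.033 kg*m^2

32.033 kg*m^2


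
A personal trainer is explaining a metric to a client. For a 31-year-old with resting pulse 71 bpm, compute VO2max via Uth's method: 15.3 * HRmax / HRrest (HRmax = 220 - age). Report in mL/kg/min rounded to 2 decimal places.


Step 1: HRmax = 220 - 31 = 189 bpm
Step 2: Ratio = 189 / 71 = 2.662
Step 3: VO2max = 15.3 * 2.662 = 40.73 mL/kg/min

40.73 mL/kg/min


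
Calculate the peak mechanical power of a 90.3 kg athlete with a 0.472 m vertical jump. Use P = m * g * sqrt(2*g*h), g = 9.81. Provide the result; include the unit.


First, sqrt(2gh) = sqrt(2 * 9.81 * 0.472)
= sqrt(9.26064) = 3.04313 m/s
Power = 90.3 * 9.81 * 3.04313 = 2695.74 W

2695.74 W


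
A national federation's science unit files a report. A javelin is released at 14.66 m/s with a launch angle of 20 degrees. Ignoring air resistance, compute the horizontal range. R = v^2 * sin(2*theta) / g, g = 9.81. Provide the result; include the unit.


Launch speed squared = 214.9156
sin(2 * 20 deg) = 0.642788
Range = 214.9156 * 0.642788 / 9.81
= 14.082 m

14.082 m


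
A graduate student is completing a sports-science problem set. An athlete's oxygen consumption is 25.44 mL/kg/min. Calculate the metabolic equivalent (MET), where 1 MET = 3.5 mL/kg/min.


MET = VO2 / 3.5
= 25.44 / 3.5
= 7.27 METs

7.27 METs


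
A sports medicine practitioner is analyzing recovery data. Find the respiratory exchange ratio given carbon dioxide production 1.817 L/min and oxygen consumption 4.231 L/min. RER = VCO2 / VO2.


VCO2 = 1.817 L/min
VO2 = 4.231 L/min
RER = 1.817 / 4.231 = 0.4294

0.4294


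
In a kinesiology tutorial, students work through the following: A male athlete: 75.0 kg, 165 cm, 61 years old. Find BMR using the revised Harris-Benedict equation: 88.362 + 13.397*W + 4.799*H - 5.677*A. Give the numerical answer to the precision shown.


Intercept = 88.362
Weight contribution = 13.397 * 75.0 = 1004.775
Height contribution = 4.799 * 165 = 791.835
Age contribution = 5.677 * 61 = 346.297
BMR = 88.362 + 1004.775 + 791.835 - 346.297
= 1538.68 kcal/day

1538.68 kcal/day


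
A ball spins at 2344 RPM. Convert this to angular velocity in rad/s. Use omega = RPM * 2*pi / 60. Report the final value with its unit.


omega = 2344 * 2 * pi / 60
= 2344 * 6.28318531 / 60
= 14727.786 / 60
= 245.463 rad/s

245.463 rad/s


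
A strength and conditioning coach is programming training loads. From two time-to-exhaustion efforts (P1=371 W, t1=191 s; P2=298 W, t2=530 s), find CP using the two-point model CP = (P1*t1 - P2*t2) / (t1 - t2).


Work in trial 1 = 70861 J
Work in trial 2 = 157940 J
Delta work = -87079 J
Delta time = -339 s
CP = -87079 / -339 = 256.87 W

256.87 W


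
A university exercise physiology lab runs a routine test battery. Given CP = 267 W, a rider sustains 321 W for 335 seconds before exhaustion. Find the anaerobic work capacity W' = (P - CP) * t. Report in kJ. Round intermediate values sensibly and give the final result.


Excess power = 321 - 267 = 54 W
Work above CP = 54 * 335 = 18090 J
W' = 18.09 kJ

18.09 kJ


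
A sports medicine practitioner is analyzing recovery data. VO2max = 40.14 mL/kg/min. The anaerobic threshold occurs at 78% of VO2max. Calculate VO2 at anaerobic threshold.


AT fraction = 78 / 100 = 0.78
AT VO2 = 40.14 * 0.78
= 31.31 mL/kg/min

31.31 mL/kg/min


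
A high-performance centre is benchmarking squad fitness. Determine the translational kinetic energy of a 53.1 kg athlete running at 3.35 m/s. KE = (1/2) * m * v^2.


KE = 0.5 * m * v^2
= 0.5 * 53.1 * 3.35^2
= 0.5 * 53.1 * 11.2225
= 297.96 J

297.96 J


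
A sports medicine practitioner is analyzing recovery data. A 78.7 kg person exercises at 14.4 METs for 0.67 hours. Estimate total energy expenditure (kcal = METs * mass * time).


Energy = METs * mass(kg) * time(h)
= 14.4 * 78.7 * 0.67
= 759.3 kcal

759.3 kcal


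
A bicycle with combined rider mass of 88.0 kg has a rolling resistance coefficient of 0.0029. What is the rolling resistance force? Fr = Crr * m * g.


Fr = 0.0029 * 88.0 * 9.81
= 0.2552 * 9.81
= 2.504 N

2.504 N


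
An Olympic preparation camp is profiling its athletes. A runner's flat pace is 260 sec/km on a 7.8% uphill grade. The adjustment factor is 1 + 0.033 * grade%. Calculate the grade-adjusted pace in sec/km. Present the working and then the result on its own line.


Factor = 1 + 0.033 * 7.8 = 1.2574
Adjusted pace = 260 * 1.2574
= 326.92 sec/km

326.92 s/km


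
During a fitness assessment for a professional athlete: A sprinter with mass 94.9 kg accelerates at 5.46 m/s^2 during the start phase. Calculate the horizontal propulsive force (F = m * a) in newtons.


F = m * a
= 94.9 * 5.46
= 518.15 N

518.15 N


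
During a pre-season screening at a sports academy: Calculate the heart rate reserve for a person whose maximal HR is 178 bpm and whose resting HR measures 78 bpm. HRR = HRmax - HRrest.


HRmax = 178 bpm
HRrest = 78 bpm
HRR = 178 - 78 = 100 bpm

100 bpm


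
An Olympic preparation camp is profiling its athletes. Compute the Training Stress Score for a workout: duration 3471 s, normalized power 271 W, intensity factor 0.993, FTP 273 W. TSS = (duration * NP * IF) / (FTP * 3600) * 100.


Product = 3471 * 271 * 0.993 = 934056.513
Base = 273 * 3600 = 982800
TSS = 934056.513 / 982800 * 100 = 95.04

95.04 TSS


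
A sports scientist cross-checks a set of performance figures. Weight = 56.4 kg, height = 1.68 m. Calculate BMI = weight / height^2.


height^2 = 1.68^2 = 2.8224
BMI = 56.4 / 2.8224 = 19.98 kg/m^2

19.98 kg/m^2


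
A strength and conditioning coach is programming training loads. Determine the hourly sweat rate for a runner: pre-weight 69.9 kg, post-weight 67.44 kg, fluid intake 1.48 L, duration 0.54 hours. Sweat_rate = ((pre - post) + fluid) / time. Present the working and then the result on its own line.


Mass lost = 69.9 - 67.44 = 2.46 kg
Add fluid consumed: 2.46 + 1.48 = 3.94 L total sweat
Sweat rate = 3.94 / 0.54 = 7.296 L/h

7.296 L/h


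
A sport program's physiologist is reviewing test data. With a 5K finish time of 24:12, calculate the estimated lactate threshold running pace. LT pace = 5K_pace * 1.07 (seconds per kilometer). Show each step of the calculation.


Race duration = 1452 s for 5 km
Average pace = 1452 / 5 = 290.4 s/km
LT pace = 290.4 * 1.07
= 310.73 s/km

310.73 s/km


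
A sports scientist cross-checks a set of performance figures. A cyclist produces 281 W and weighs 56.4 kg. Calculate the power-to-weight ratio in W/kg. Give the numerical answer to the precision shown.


P/W = power / mass
= 281 / 56.4
= 4.982 W/kg

4.982 W/kg


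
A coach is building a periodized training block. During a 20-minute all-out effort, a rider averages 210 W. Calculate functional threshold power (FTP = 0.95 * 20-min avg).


FTP = 0.95 * 210
= 199.5 W

199.5 W


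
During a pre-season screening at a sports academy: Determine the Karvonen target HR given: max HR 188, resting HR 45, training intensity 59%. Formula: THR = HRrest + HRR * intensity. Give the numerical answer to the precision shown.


HRR = HRmax - HRrest = 188 - 45 = 143
THR = 45 + 143 * 0.59
= 129.37 bpm

129.37 bpm


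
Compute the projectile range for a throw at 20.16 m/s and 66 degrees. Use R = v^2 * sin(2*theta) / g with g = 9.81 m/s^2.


Two times the angle = 132 degrees
sin(132) = 0.743145
R = 406.4256 * 0.743145 / 9.81 = 30.788 m

30.788 m


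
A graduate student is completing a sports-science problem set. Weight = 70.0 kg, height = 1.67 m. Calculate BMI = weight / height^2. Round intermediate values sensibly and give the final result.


height^2 = 1.67^2 = 2.7889
BMI = 70.0 / 2.7889 = 25.1 kg/m^2

25.1 kg/m^2


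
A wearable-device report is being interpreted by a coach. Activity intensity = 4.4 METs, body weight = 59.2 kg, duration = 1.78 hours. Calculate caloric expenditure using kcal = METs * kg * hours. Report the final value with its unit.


kcal = 4.4 * 59.2 * 1.78
= 260.48 * 1.78
= 463.65 kcal

463.65 kcal


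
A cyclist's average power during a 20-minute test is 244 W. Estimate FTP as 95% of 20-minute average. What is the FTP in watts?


FTP = 20-min power * 0.95
= 244 * 0.95
= 231.8 W

231.8 W


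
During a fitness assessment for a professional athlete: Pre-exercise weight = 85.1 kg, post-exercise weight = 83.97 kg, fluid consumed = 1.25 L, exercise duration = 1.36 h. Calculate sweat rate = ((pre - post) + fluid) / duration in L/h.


Weight loss = 85.1 - 83.97 = 1.13 kg (approx L)
Total sweat = 1.13 + 1.25 = 2.38 L
Sweat rate = 2.38 / 1.36 = 1.75 L/h

1.75 L/h


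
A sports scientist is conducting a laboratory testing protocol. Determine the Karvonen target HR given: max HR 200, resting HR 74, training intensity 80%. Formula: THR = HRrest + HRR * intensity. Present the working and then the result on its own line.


HRR = HRmax - HRrest = 200 - 74 = 126
THR = 74 + 126 * 0.8
= 174.8 bpm

174.8 bpm


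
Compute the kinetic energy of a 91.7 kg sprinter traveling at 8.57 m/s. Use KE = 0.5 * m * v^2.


Velocity squared = 73.4449
KE = 0.5 * 91.7 * 73.4449 = 3367.45 J

3367.45 J


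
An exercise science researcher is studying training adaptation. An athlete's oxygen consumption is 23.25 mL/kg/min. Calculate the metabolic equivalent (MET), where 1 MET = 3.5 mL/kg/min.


MET = VO2 / 3.5
= 23.25 / 3.5
= 6.64 METs

6.64 METs


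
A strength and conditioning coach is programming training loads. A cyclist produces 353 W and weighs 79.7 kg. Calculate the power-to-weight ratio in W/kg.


P/W = power / mass
= 353 / 79.7
= 4.429 W/kg

4.429 W/kg


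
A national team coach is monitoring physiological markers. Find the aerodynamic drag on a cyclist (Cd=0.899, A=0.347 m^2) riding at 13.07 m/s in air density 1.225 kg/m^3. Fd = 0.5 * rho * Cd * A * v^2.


Fd = 0.5 * 1.225 * 0.899 * 0.347 * 13.07^2
= 0.5 * 1.225 * 0.899 * 0.347 * 170.8249
= 32.64 N

32.64 N


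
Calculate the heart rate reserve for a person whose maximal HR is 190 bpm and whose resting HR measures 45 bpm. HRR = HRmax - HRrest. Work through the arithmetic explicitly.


HRmax = 190 bpm
HRrest = 45 bpm
HRR = 190 - 45 = 145 bpm

145 bpm


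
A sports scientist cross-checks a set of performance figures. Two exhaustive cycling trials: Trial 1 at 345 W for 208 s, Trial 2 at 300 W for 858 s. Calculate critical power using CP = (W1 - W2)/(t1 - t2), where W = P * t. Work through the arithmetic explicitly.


W1 = 345 * 208 = 71760 J
W2 = 300 * 858 = 257400 J
CP = (71760 - 257400) / (208 - 858)
= -185640 / -650
= 285.6 W

285.6 W


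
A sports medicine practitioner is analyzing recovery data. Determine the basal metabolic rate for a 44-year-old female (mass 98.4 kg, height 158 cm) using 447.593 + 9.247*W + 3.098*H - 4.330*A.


BMR = 447.593 + 9.247*98.4 + 3.098*158 - 4.330*44
= 1656.46 kcal/day

1656.46 kcal/day


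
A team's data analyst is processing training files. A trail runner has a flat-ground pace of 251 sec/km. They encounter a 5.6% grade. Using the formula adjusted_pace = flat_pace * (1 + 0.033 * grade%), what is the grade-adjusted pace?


Grade factor = 1 + 0.033 * 5.6 = 1.1848
Adjusted = 251 * 1.1848 = 297.38 sec/km

297.38 s/km


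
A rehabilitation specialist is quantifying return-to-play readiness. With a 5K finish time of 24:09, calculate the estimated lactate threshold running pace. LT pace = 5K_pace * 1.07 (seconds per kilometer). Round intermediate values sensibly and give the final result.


Race duration = 1449 s for 5 km
Average pace = 1449 / 5 = 289.8 s/km
LT pace = 289.8 * 1.07
= 310.09 s/km

310.09 s/km


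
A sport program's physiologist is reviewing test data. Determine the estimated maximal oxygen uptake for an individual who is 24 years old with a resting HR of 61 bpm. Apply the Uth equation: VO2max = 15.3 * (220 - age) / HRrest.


HRmax = 220 - 24 = 196
VO2max = 15.3 * (196 / 61)
= 15.3 * 3.2131
= 49.16 mL/kg/min

49.16 mL/kg/min


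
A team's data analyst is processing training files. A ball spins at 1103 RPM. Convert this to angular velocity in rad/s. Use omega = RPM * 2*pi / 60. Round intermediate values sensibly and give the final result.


omega = 1103 * 2 * pi / 60
= 1103 * 6.28318531 / 60
= 6930.353 / 60
= 115.506 rad/s

115.506 rad/s


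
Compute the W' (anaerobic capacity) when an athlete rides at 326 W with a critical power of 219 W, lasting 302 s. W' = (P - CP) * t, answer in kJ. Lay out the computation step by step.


Above-CP power = 107 W
Duration = 302 s
W' = 107 * 302 = 32314 J
Convert: 32314 / 1000 = 32.314 kJ

32.314 kJ


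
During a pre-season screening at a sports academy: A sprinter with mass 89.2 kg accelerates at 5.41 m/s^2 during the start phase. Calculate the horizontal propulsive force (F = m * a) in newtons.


F = m * a
= 89.2 * 5.41
= 482.57 N

482.57 N


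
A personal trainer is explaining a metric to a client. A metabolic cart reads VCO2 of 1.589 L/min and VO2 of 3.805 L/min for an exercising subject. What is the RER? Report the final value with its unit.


RER = VCO2 / VO2 = 1.589 / 3.805 = 0.4176

0.4176


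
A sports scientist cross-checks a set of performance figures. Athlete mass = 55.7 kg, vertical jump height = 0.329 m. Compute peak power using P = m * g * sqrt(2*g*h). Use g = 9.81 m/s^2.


sqrt(2 * 9.81 * 0.329) = sqrt(6.45498) = 2.540665 m/s
P = 55.7 * 9.81 * 2.540665
= 1388.26 W

1388.26 W


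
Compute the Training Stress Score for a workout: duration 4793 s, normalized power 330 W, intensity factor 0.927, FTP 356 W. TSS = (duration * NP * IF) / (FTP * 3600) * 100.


Product = 4793 * 330 * 0.927 = 1466226.63
Base = 356 * 3600 = 1281600
TSS = 1466226.63 / 1281600 * 100 = 114.41

114.41 TSS


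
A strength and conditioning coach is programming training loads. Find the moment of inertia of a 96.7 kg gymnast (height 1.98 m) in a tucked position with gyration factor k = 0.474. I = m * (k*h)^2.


Radius of gyration = 0.474 * 1.98 = 0.93852 m
I = 96.7 * 0.93852^2
= 96.7 * 0.88082
= 85.175 kg*m^2

85.175 kg*m^2


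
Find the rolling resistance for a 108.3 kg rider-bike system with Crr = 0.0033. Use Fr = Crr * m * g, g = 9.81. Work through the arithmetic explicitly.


m * g = 108.3 * 9.81 = 1062.423 N
Fr = 0.0033 * 1062.423 = 3.506 N

3.506 N


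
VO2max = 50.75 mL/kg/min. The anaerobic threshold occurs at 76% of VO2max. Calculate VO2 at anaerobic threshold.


AT fraction = 76 / 100 = 0.76
AT VO2 = 50.75 * 0.76
= 38.57 mL/kg/min

38.57 mL/kg/min


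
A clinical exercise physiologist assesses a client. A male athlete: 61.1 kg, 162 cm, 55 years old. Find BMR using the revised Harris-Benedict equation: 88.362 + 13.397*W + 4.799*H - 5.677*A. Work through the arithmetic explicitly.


Intercept = 88.362
Weight contribution = 13.397 * 61.1 = 818.5567
Height contribution = 4.799 * 162 = 777.438
Age contribution = 5.677 * 55 = 312.235
BMR = 88.362 + 818.5567 + 777.438 - 312.235
= 1372.12 kcal/day

1372.12 kcal/day


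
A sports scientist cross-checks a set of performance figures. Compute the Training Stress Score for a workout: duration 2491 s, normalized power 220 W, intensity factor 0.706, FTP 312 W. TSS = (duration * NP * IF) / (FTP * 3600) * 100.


Product = 2491 * 220 * 0.706 = 386902.12
Base = 312 * 3600 = 1123200
TSS = 386902.12 / 1123200 * 100 = 34.45

34.45 TSS


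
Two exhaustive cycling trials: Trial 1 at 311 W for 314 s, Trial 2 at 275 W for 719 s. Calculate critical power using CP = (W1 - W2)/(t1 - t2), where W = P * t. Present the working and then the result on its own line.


W1 = 311 * 314 = 97654 J
W2 = 275 * 719 = 197725 J
CP = (97654 - 197725) / (314 - 719)
= -100071 / -405
= 247.09 W

247.09 W


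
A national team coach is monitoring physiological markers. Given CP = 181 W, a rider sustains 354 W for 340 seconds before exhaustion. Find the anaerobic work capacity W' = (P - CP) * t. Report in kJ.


Excess power = 354 - 181 = 173 W
Work above CP = 173 * 340 = 58820 J
W' = 58.82 kJ

58.82 kJ


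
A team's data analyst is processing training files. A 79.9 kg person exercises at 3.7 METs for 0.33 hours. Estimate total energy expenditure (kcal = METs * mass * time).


Energy = METs * mass(kg) * time(h)
= 3.7 * 79.9 * 0.33
= 97.56 kcal

97.56 kcal


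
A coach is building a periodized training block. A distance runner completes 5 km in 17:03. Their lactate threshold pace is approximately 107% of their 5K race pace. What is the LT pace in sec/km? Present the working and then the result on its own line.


Convert to seconds: 17 min 3 s = 1023 s
Pace per km = 1023 / 5 = 204.6 s/km
LT pace = 204.6 * 1.07 = 218.92 s/km

218.92 s/km


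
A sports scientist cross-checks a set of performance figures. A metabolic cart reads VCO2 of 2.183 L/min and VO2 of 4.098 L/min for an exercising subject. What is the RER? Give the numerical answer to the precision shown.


RER = VCO2 / VO2 = 2.183 / 4.098 = 0.5327

0.5327


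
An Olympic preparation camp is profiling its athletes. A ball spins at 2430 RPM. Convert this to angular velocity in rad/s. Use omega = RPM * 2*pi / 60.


omega = 2430 * 2 * pi / 60
= 2430 * 6.28318531 / 60
= 15268.14 / 60
= 254.469 rad/s

254.469 rad/s


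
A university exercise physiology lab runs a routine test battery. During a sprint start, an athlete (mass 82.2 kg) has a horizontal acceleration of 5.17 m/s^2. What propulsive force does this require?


Propulsive force = mass * acceleration
= 82.2 kg * 5.17 m/s^2
= 424.97 N

424.97 N


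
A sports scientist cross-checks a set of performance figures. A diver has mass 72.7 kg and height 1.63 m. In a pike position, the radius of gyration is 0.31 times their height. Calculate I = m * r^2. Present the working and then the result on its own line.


r = 0.31 * 1.63 = 0.5053 m
I = m * r^2 = 72.7 * 0.255328 = 18.562 kg*m^2

18.562 kg*m^2


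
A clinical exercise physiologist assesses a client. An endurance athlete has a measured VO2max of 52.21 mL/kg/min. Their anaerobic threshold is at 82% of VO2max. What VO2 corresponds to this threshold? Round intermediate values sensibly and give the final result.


Anaerobic threshold VO2 = VO2max * 82%
= 52.21 * 0.82
= 42.81 mL/kg/min

42.81 mL/kg/min


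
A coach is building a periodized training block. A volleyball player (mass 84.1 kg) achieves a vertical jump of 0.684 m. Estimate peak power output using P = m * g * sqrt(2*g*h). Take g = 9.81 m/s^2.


2 * g * h = 2 * 9.81 * 0.684 = 13.42008
sqrt(13.42008) = 3.663343 m/s
P = 84.1 * 9.81 * 3.663343 = 3022.33 W

3022.33 W


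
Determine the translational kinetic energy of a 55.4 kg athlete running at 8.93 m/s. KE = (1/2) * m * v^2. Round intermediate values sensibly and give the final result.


KE = 0.5 * m * v^2
= 0.5 * 55.4 * 8.93^2
= 0.5 * 55.4 * 79.7449
= 2208.93 J

2208.93 J


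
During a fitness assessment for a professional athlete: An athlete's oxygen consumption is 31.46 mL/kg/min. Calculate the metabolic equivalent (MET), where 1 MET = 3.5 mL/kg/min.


MET = VO2 / 3.5
= 31.46 / 3.5
= 8.99 METs

8.99 METs


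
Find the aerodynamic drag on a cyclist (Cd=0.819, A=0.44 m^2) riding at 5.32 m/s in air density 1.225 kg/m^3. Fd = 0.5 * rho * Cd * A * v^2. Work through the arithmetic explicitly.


Fd = 0.5 * 1.225 * 0.819 * 0.44 * 5.32^2
= 0.5 * 1.225 * 0.819 * 0.44 * 28.3024
= 6.247 N

6.247 N


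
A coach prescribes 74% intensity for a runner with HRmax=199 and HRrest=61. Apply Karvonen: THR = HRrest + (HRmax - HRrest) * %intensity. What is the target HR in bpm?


Heart rate reserve = 199 - 61 = 138
Intensity fraction = 74 / 100 = 0.74
THR = 61 + 138 * 0.74 = 163.12 bpm

163.12 bpm


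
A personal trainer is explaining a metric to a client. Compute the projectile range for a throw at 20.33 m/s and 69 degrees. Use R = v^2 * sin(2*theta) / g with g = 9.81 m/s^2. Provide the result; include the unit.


Two times the angle = 138 degrees
sin(138) = 0.669131
R = 413.3089 * 0.669131 / 9.81 = 28.191 m

28.191 m


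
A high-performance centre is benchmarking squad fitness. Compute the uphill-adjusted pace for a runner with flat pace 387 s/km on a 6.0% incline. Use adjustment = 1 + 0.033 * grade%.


Adjustment factor = 1 + 0.033 * 6.0 = 1.198
Grade-adjusted pace = 387 * 1.198 = 463.63 s/km

463.63 s/km


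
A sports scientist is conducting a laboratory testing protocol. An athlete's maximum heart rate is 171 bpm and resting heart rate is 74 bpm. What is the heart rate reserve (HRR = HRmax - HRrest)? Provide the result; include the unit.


HRR = HRmax - HRrest
= 171 - 74
= 97 bpm

97 bpm


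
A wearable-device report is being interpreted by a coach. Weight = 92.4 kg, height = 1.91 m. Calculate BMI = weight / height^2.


height^2 = 1.91^2 = 3.6481
BMI = 92.4 / 3.6481 = 25.33 kg/m^2

25.33 kg/m^2


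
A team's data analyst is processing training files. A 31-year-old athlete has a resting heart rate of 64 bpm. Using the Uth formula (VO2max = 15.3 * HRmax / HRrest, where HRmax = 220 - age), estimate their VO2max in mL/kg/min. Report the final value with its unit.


HRmax = 220 - 31 = 189 bpm
Ratio = HRmax / HRrest = 189 / 64 = 2.9531
VO2max = 15.3 * 2.9531 = 45.18 mL/kg/min

45.18 mL/kg/min


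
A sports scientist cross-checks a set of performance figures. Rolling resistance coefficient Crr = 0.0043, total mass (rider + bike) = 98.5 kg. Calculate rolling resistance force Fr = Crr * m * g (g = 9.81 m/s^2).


Fr = Crr * m * g
= 0.0043 * 98.5 * 9.81
= 4.155 N

4.155 N


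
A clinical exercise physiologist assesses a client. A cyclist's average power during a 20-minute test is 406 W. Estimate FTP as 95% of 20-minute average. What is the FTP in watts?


FTP = 20-min power * 0.95
= 406 * 0.95
= 385.7 W

385.7 W


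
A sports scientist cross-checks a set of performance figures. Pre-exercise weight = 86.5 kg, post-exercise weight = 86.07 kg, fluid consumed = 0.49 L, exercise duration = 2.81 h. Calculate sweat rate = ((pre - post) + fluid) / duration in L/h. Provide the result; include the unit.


Weight loss = 86.5 - 86.07 = 0.43 kg (approx L)
Total sweat = 0.43 + 0.49 = 0.92 L
Sweat rate = 0.92 / 2.81 = 0.327 L/h

0.327 L/h


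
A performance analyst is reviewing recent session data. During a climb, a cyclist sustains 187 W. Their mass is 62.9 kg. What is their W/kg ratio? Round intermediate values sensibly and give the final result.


Power-to-weight = 187 W / 62.9 kg
= 2.973 W/kg

2.973 W/kg


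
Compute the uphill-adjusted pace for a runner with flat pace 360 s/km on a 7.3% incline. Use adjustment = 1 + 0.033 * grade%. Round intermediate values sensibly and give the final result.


Adjustment factor = 1 + 0.033 * 7.3 = 1.2409
Grade-adjusted pace = 360 * 1.2409 = 446.72 s/km

446.72 s/km


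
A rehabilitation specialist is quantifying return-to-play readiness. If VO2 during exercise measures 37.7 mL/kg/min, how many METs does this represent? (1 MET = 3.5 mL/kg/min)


METs = VO2 / 3.5 = 37.7 / 3.5 = 10.77

10.77 METs


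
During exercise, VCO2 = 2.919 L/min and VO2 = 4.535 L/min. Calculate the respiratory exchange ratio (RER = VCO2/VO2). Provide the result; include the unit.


RER = VCO2 / VO2
= 2.919 / 4.535
= 0.6437

0.6437


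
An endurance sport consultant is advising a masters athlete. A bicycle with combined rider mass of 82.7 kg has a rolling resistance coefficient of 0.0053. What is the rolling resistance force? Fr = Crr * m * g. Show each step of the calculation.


Fr = 0.0053 * 82.7 * 9.81
= 0.43831 * 9.81
= 4.3 N

4.3 N


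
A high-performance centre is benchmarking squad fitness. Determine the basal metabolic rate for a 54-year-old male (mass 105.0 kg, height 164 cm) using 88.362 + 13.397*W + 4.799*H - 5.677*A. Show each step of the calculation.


BMR = 88.362 + 13.397*105.0 + 4.799*164 - 5.677*54
= 1975.53 kcal/day

1975.53 kcal/day


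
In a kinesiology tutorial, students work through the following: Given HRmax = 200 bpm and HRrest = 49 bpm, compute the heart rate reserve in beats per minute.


Heart rate reserve = maximum HR minus resting HR
HRR = 200 - 49 = 151 bpm

151 bpm


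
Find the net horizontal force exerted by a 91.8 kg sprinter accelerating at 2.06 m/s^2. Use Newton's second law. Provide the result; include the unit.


Newton's second law: F = m * a
F = 91.8 * 2.06 = 189.11 N

189.11 N


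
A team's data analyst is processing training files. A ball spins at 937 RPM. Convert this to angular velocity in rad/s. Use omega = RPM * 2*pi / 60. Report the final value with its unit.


omega = 937 * 2 * pi / 60
= 937 * 6.28318531 / 60
= 5887.345 / 60
= 98.122 rad/s

98.122 rad/s


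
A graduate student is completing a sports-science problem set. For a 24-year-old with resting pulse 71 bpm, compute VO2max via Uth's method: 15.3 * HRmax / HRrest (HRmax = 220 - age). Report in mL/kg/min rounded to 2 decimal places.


Step 1: HRmax = 220 - 24 = 196 bpm
Step 2: Ratio = 196 / 71 = 2.7606
Step 3: VO2max = 15.3 * 2.7606 = 42.24 mL/kg/min

42.24 mL/kg/min


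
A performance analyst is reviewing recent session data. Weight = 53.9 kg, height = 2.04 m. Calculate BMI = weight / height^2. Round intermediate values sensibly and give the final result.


height^2 = 2.04^2 = 4.1616
BMI = 53.9 / 4.1616 = 12.95 kg/m^2

12.95 kg/m^2


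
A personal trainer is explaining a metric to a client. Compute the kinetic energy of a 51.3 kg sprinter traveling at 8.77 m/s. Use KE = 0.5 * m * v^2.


Velocity squared = 76.9129
KE = 0.5 * 51.3 * 76.9129 = 1972.82 J

1972.82 J


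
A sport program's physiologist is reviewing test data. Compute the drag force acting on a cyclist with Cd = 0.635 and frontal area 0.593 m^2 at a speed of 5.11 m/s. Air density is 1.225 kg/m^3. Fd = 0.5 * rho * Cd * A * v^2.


Step 1: v^2 = 26.1121
Step 2: Fd = 0.5 * 1.225 * 0.635 * 0.593 * 26.1121
= 6.022 N

6.022 N


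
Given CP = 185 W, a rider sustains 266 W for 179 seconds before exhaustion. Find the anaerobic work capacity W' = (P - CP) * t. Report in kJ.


Excess power = 266 - 185 = 81 W
Work above CP = 81 * 179 = 14499 J
W' = 14.499 kJ

14.499 kJ


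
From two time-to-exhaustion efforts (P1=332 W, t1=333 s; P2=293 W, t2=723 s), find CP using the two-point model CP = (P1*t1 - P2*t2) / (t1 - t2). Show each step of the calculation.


Work in trial 1 = 110556 J
Work in trial 2 = 211839 J
Delta work = -101283 J
Delta time = -390 s
CP = -101283 / -390 = 259.7 W

259.7 W


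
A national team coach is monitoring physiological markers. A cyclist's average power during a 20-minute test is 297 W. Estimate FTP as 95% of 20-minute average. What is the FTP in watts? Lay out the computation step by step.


FTP = 20-min power * 0.95
= 297 * 0.95
= 282.15 W

282.15 W


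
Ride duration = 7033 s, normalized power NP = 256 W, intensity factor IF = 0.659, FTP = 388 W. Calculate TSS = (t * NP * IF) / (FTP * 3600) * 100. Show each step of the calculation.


Numerator = 7033 * 256 * 0.659 = 1186495.232
Denominator = 388 * 3600 = 1396800
TSS = 1186495.232 / 1396800 * 100
= 84.94

84.94 TSS


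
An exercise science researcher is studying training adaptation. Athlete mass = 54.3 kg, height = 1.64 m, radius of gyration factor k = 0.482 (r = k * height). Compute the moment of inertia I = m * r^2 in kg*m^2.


r = k * height = 0.482 * 1.64 = 0.79048 m
r^2 = 0.79048^2 = 0.624859
I = 54.3 * 0.624859 = 33.93 kg*m^2

33.93 kg*m^2


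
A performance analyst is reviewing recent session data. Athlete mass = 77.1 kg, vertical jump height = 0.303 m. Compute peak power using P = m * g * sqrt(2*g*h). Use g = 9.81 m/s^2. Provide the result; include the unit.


sqrt(2 * 9.81 * 0.303) = sqrt(5.94486) = 2.438208 m/s
P = 77.1 * 9.81 * 2.438208
= 1844.14 W

1844.14 W


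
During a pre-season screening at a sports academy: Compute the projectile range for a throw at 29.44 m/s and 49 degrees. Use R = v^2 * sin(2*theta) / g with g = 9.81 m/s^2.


Two times the angle = 98 degrees
sin(98) = 0.990268
R = 866.7136 * 0.990268 / 9.81 = 87.49 m

87.49 m


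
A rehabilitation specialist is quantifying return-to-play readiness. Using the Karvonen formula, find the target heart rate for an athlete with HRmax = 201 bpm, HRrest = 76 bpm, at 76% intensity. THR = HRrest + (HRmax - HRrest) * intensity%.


HRR = 201 - 76 = 125
THR = 76 + 125 * 0.76
= 76 + 95.0
= 171.0 bpm

171.0 bpm


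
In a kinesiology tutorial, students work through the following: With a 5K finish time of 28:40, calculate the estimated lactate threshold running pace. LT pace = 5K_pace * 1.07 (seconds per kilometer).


Race duration = 1720 s for 5 km
Average pace = 1720 / 5 = 344.0 s/km
LT pace = 344.0 * 1.07
= 368.08 s/km

368.08 s/km


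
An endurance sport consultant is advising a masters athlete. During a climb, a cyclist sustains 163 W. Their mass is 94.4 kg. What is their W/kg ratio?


Power-to-weight = 163 W / 94.4 kg
= 1.727 W/kg

1.727 W/kg


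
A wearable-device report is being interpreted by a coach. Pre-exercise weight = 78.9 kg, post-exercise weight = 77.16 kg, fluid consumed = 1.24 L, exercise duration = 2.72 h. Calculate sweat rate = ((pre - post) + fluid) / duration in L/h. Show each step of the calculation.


Weight loss = 78.9 - 77.16 = 1.74 kg (approx L)
Total sweat = 1.74 + 1.24 = 2.98 L
Sweat rate = 2.98 / 2.72 = 1.096 L/h

1.096 L/h


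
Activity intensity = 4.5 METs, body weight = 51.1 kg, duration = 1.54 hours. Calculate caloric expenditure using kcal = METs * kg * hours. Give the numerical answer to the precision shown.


kcal = 4.5 * 51.1 * 1.54
= 229.95 * 1.54
= 354.12 kcal

354.12 kcal


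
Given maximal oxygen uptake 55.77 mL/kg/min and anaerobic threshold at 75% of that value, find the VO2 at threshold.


Percentage as decimal = 0.75
VO2 at AT = 55.77 * 0.75 = 41.83 mL/kg/min

41.83 mL/kg/min


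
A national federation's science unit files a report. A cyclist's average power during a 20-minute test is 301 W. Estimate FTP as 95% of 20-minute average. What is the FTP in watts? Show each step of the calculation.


FTP = 20-min power * 0.95
= 301 * 0.95
= 285.95 W

285.95 W


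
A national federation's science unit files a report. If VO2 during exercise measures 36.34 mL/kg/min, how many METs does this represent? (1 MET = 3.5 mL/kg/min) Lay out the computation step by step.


METs = VO2 / 3.5 = 36.34 / 3.5 = 10.38

10.38 METs


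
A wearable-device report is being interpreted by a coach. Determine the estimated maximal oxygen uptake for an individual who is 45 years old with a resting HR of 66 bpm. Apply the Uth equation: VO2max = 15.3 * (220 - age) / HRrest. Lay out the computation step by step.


HRmax = 220 - 45 = 175
VO2max = 15.3 * (175 / 66)
= 15.3 * 2.6515
= 40.57 mL/kg/min

40.57 mL/kg/min


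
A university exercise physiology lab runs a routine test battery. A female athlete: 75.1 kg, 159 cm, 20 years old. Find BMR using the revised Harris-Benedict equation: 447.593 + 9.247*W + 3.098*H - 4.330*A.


Intercept = 447.593
Weight contribution = 9.247 * 75.1 = 694.4497
Height contribution = 3.098 * 159 = 492.582
Age contribution = 4.33 * 20 = 86.6
BMR = 447.593 + 694.4497 + 492.582 - 86.6
= 1548.02 kcal/day

1548.02 kcal/day


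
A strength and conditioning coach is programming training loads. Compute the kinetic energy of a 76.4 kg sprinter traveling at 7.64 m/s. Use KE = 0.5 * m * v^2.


Velocity squared = 58.3696
KE = 0.5 * 76.4 * 58.3696 = 2229.72 J

2229.72 J


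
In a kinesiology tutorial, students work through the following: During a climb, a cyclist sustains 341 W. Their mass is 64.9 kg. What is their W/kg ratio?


Power-to-weight = 341 W / 64.9 kg
= 5.254 W/kg

5.254 W/kg


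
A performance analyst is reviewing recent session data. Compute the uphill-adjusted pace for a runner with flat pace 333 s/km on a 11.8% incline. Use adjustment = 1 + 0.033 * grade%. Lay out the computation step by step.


Adjustment factor = 1 + 0.033 * 11.8 = 1.3894
Grade-adjusted pace = 333 * 1.3894 = 462.67 s/km

462.67 s/km


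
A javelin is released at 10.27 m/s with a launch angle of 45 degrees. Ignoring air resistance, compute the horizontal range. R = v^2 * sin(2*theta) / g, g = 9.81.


Launch speed squared = 105.4729
sin(2 * 45 deg) = 1.0
Range = 105.4729 * 1.0 / 9.81
= 10.752 m

10.752 m
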